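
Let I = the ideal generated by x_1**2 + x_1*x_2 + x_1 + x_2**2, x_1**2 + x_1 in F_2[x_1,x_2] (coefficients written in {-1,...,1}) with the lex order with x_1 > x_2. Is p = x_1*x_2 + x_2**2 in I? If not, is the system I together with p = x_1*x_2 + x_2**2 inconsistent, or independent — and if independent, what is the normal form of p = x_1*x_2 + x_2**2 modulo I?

First compute the reduced Gröbner basis of I by Buchberger's algorithm.
f_1 = x_1**2 + x_1*x_2 + x_1 + x_2**2, LT = x_1**2.
f_2 = x_1**2 + x_1, LT = x_1**2.

S(f_1,f_2): lcm = x_1**2. S = x_1*x_2 + x_2**2.
  leading term x_1*x_2: no divisor's leading term divides it; move x_1*x_2 to the remainder.
  leading term x_2**2: no divisor's leading term divides it; move x_2**2 to the remainder.
  remainder x_1*x_2 + x_2**2 ≠ 0; add h_3 = x_1*x_2 + x_2**2 to the basis.

S(f_1,h_3): lcm = x_1**2*x_2. S = x_1*x_2 + x_2**3.
  leading term x_1*x_2: subtract (1)·h_3 from x_1*x_2 + x_2**3 → x_2**3 + x_2**2
  leading term x_2**3: no divisor's leading term divides it; move x_2**3 to the remainder.
  leading term x_2**2: no divisor's leading term divides it; move x_2**2 to the remainder.
  remainder x_2**3 + x_2**2 ≠ 0; add h_4 = x_2**3 + x_2**2 to the basis.

The other S-polynomials (S(f_2,h_3), S(f_1,h_4), S(f_2,h_4), S(h_3,h_4)) all reduce to 0 modulo the current basis, so we have a Gröbner basis.
Inter-reduce: drop elements whose leading term is divisible by another's, tail-reduce, and make monic.
Reduced Gröbner basis: {x_1**2 + x_1, x_1*x_2 + x_2**2, x_2**3 + x_2**2}.
Label its elements g_1 = x_1**2 + x_1, g_2 = x_1*x_2 + x_2**2, g_3 = x_2**3 + x_2**2.

Reduce p = x_1*x_2 + x_2**2 modulo G:
  leading term x_1*x_2: subtract (1)·g_2 from x_1*x_2 + x_2**2 → 0
  normal form = 0.
Since the normal form is 0, p ∈ I.

x_1*x_2 + x_2**2 lies in I (it reduces to 0).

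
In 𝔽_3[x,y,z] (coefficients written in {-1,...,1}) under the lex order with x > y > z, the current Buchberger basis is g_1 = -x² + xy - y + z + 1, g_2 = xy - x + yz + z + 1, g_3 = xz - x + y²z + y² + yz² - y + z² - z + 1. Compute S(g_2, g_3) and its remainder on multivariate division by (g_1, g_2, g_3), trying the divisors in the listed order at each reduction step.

lcm(LM(g_2), LM(g_3)) = xyz.
S = (lcm/LT(g_2))·g_2 − (lcm/LT(g_3))·g_3 = xy - xz - y³z - y³ - y²z² + y² + yz - y + z² + z.
Reduce S modulo (g_1, g_2, g_3) in that order:
  leading term xy: subtract (1)·g_2 from xy - xz - y³z - y³ - y²z² + y² + yz - y + z² + z → -xz + x - y³z - y³ - y²z² + y² - y + z² - 1
  leading term xz: subtract (-1)·g_3 from -xz + x - y³z - y³ - y²z² + y² - y + z² - 1 → -y³z - y³ - y²z² + y²z - y² + yz² + y - z² - z
  leading term y³z: no divisor's leading term divides it; move -y³z to the remainder.
  leading term y³: no divisor's leading term divides it; move -y³ to the remainder.
  leading term y²z²: no divisor's leading term divides it; move -y²z² to the remainder.
  leading term y²z: no divisor's leading term divides it; move y²z to the remainder.
  leading term y²: no divisor's leading term divides it; move -y² to the remainder.
  leading term yz²: no divisor's leading term divides it; move yz² to the remainder.
  leading term y: no divisor's leading term divides it; move y to the remainder.
  leading term z²: no divisor's leading term divides it; move -z² to the remainder.
  leading term z: no divisor's leading term divides it; move -z to the remainder.
The remainder -y³z - y³ - y²z² + y²z - y² + yz² + y - z² - z is nonzero, so it would be added as the next basis element.

S(g_2, g_3) = xy - xz - y³z - y³ - y²z² + y² + yz - y + z² + z; remainder on division = -y³z - y³ - y²z² + y²z - y² + yz² + y - z² - z.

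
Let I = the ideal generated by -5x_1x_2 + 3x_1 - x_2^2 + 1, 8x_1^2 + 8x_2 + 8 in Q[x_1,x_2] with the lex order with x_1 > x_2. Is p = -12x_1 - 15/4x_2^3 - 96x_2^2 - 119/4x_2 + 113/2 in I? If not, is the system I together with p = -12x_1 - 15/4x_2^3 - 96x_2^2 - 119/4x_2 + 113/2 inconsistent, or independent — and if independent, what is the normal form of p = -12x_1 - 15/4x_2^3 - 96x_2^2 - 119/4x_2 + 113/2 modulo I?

Adjoining -12x_1 - 15/4x_2^3 - 96x_2^2 - 119/4x_2 + 113/2 makes the ideal the whole ring: the system is inconsistent.

First compute the reduced Gröbner basis of I by Buchberger's algorithm.
f_1 = -5x_1x_2 + 3x_1 - x_2^2 + 1, LT = x_1x_2.
f_2 = 8x_1^2 + 8x_2 + 8, LT = x_1^2.

S(f_1,f_2): lcm = x_1^2x_2. S = -3/5x_1^2 + 1/5x_1x_2^2 - 1/5x_1 - x_2^2 - x_2.
  leading term x_1^2: subtract (-3/40)·f_2 from -3/5x_1^2 + 1/5x_1x_2^2 - 1/5x_1 - x_2^2 - x_2 → 1/5x_1x_2^2 - 1/5x_1 - x_2^2 - 2/5x_2 + 3/5
  leading term x_1x_2^2: subtract (-1/25x_2)·f_1 from 1/5x_1x_2^2 - 1/5x_1 - x_2^2 - 2/5x_2 + 3/5 → 3/25x_1x_2 - 1/5x_1 - 1/25x_2^3 - x_2^2 - 9/25x_2 + 3/5
  leading term x_1x_2: subtract (-3/125)·f_1 from 3/25x_1x_2 - 1/5x_1 - 1/25x_2^3 - x_2^2 - 9/25x_2 + 3/5 → -16/125x_1 - 1/25x_2^3 - 128/125x_2^2 - 9/25x_2 + 78/125
  leading term x_1: no divisor's leading term divides it; move -16/125x_1 to the remainder.
  leading term x_2^3: no divisor's leading term divides it; move -1/25x_2^3 to the remainder.
  leading term x_2^2: no divisor's leading term divides it; move -128/125x_2^2 to the remainder.
  leading term x_2: no divisor's leading term divides it; move -9/25x_2 to the remainder.
  leading term 1: no divisor's leading term divides it; move 78/125 to the remainder.
  remainder -16/125x_1 - 1/25x_2^3 - 128/125x_2^2 - 9/25x_2 + 78/125 ≠ 0; add h_3 = -16/125x_1 - 1/25x_2^3 - 128/125x_2^2 - 9/25x_2 + 78/125 to the basis.

S(f_1,h_3): lcm = x_1x_2. S = -3/5x_1 - 5/16x_2^4 - 8x_2^3 - 209/80x_2^2 + 39/8x_2 - 1/5.
  leading term x_1: subtract (75/16)·h_3 from -3/5x_1 - 5/16x_2^4 - 8x_2^3 - 209/80x_2^2 + 39/8x_2 - 1/5 → -5/16x_2^4 - 125/16x_2^3 + 35/16x_2^2 + 105/16x_2 - 25/8
  leading term x_2^4: no divisor's leading term divides it; move -5/16x_2^4 to the remainder.
  leading term x_2^3: no divisor's leading term divides it; move -125/16x_2^3 to the remainder.
  leading term x_2^2: no divisor's leading term divides it; move 35/16x_2^2 to the remainder.
  leading term x_2: no divisor's leading term divides it; move 105/16x_2 to the remainder.
  leading term 1: no divisor's leading term divides it; move -25/8 to the remainder.
  remainder -5/16x_2^4 - 125/16x_2^3 + 35/16x_2^2 + 105/16x_2 - 25/8 ≠ 0; add h_4 = -5/16x_2^4 - 125/16x_2^3 + 35/16x_2^2 + 105/16x_2 - 25/8 to the basis.

The other S-polynomials (S(f_2,h_3), S(f_1,h_4), S(f_2,h_4), S(h_3,h_4)) all reduce to 0 modulo the current basis, so we have a Gröbner basis.
Inter-reduce: drop elements whose leading term is divisible by another's, tail-reduce, and make monic.
Reduced Gröbner basis: {x_1 + 5/16x_2^3 + 8x_2^2 + 45/16x_2 - 39/8, x_2^4 + 25x_2^3 - 7x_2^2 - 21x_2 + 10}.
Label its elements g_1 = x_1 + 5/16x_2^3 + 8x_2^2 + 45/16x_2 - 39/8, g_2 = x_2^4 + 25x_2^3 - 7x_2^2 - 21x_2 + 10.

Reduce p = -12x_1 - 15/4x_2^3 - 96x_2^2 - 119/4x_2 + 113/2 modulo G:
  leading term x_1: subtract (-12)·g_1 from -12x_1 - 15/4x_2^3 - 96x_2^2 - 119/4x_2 + 113/2 → 4x_2 - 2
  leading term x_2: no divisor's leading term divides it; move 4x_2 to the remainder.
  leading term 1: no divisor's leading term divides it; move -2 to the remainder.
  normal form = 4x_2 - 2.
The normal form is nonzero, so p ∉ I. Since p minus its normal form lies in I, I + (p) = I + (r) where r = 4x_2 - 2; decide whether this ideal is the whole ring.
Run Buchberger on G together with r (pairs among the g_i already reduce to 0 since G is a Gröbner basis):
g_1 = x_1 + 5/16x_2^3 + 8x_2^2 + 45/16x_2 - 39/8, LT = x_1.
g_2 = x_2^4 + 25x_2^3 - 7x_2^2 - 21x_2 + 10, LT = x_2^4.
r = 4x_2 - 2, LT = x_2.

S(g_2,r): lcm = x_2^4. S = 51/2x_2^3 - 7x_2^2 - 21x_2 + 10.
  leading term x_2^3: subtract (51/8x_2^2)·r from 51/2x_2^3 - 7x_2^2 - 21x_2 + 10 → 23/4x_2^2 - 21x_2 + 10
  leading term x_2^2: subtract (23/16x_2)·r from 23/4x_2^2 - 21x_2 + 10 → -145/8x_2 + 10
  leading term x_2: subtract (-145/32)·r from -145/8x_2 + 10 → 15/16
  leading term 1: no divisor's leading term divides it; move 15/16 to the remainder.
  remainder 15/16 ≠ 0; add m_4 = 15/16 to the basis.

The other S-polynomials (S(g_1,g_2), S(g_1,r), S(g_1,m_4), S(g_2,m_4), S(r,m_4)) all reduce to 0 modulo the current basis, so we have a Gröbner basis.
Inter-reduce: drop elements whose leading term is divisible by another's, tail-reduce, and make monic.
Reduced Gröbner basis: {1}.
The reduced Gröbner basis of I + (p) is {1}: the ideal is the whole ring, so the enlarged system has no common solution — adjoining p is inconsistent.

The remainder on division by a Gröbner basis is unique — it is the normal form.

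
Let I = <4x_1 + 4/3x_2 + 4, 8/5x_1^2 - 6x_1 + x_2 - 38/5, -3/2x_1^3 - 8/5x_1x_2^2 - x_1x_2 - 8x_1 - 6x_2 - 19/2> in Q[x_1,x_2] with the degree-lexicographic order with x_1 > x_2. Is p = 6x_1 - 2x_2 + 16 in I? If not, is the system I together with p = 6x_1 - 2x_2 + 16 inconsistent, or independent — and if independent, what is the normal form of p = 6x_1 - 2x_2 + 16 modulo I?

Adjoining 6x_1 - 2x_2 + 16 makes the ideal the whole ring: the system is inconsistent.

First compute the reduced Gröbner basis of I by Buchberger's algorithm.
f_1 = 4x_1 + 4/3x_2 + 4, LT = x_1.
f_2 = 8/5x_1^2 - 6x_1 + x_2 - 38/5, LT = x_1^2.
f_3 = -3/2x_1^3 - 8/5x_1x_2^2 - x_1x_2 - 8x_1 - 6x_2 - 19/2, LT = x_1^3.

S(f_1,f_2): lcm = x_1^2. S = 1/3x_1x_2 + 19/4x_1 - 5/8x_2 + 19/4.
  leading term x_1x_2: subtract (1/12x_2)·f_1 from 1/3x_1x_2 + 19/4x_1 - 5/8x_2 + 19/4 → -1/9x_2^2 + 19/4x_1 - 23/24x_2 + 19/4
  leading term x_2^2: no divisor's leading term divides it; move -1/9x_2^2 to the remainder.
  leading term x_1: subtract (19/16)·f_1 from 19/4x_1 - 23/24x_2 + 19/4 → -61/24x_2
  leading term x_2: no divisor's leading term divides it; move -61/24x_2 to the remainder.
  remainder -1/9x_2^2 - 61/24x_2 ≠ 0; add h_4 = -1/9x_2^2 - 61/24x_2 to the basis.

S(f_1,f_3): lcm = x_1^3. S = 1/3x_1^2x_2 - 16/15x_1x_2^2 + x_1^2 - 2/3x_1x_2 - 16/3x_1 - 4x_2 - 19/3.
  leading term x_1^2x_2: subtract (1/12x_1x_2)·f_1 from 1/3x_1^2x_2 - 16/15x_1x_2^2 + x_1^2 - 2/3x_1x_2 - 16/3x_1 - 4x_2 - 19/3 → -53/45x_1x_2^2 + x_1^2 - x_1x_2 - 16/3x_1 - 4x_2 - 19/3
  leading term x_1x_2^2: subtract (-53/180x_2^2)·f_1 from -53/45x_1x_2^2 + x_1^2 - x_1x_2 - 16/3x_1 - 4x_2 - 19/3 → 53/135x_2^3 + x_1^2 - x_1x_2 + 53/45x_2^2 - 16/3x_1 - 4x_2 - 19/3
  leading term x_2^3: subtract (-53/15x_2)·h_4 from 53/135x_2^3 + x_1^2 - x_1x_2 + 53/45x_2^2 - 16/3x_1 - 4x_2 - 19/3 → x_1^2 - x_1x_2 - 2809/360x_2^2 - 16/3x_1 - 4x_2 - 19/3
  leading term x_1^2: subtract (1/4x_1)·f_1 from x_1^2 - x_1x_2 - 2809/360x_2^2 - 16/3x_1 - 4x_2 - 19/3 → -4/3x_1x_2 - 2809/360x_2^2 - 19/3x_1 - 4x_2 - 19/3
  leading term x_1x_2: subtract (-1/3x_2)·f_1 from -4/3x_1x_2 - 2809/360x_2^2 - 19/3x_1 - 4x_2 - 19/3 → -883/120x_2^2 - 19/3x_1 - 8/3x_2 - 19/3
  leading term x_2^2: subtract (2649/40)·h_4 from -883/120x_2^2 - 19/3x_1 - 8/3x_2 - 19/3 → -19/3x_1 + 159029/960x_2 - 19/3
  leading term x_1: subtract (-19/12)·f_1 from -19/3x_1 + 159029/960x_2 - 19/3 → 483167/2880x_2
  leading term x_2: no divisor's leading term divides it; move 483167/2880x_2 to the remainder.
  remainder 483167/2880x_2 ≠ 0; add h_5 = 483167/2880x_2 to the basis.

The other S-polynomials (S(f_2,f_3), S(f_1,h_4), S(f_2,h_4), S(f_3,h_4), S(f_1,h_5), S(f_2,h_5), S(f_3,h_5), S(h_4,h_5)) all reduce to 0 modulo the current basis, so we have a Gröbner basis.
Inter-reduce: drop elements whose leading term is divisible by another's, tail-reduce, and make monic.
Reduced Gröbner basis: {x_1 + 1, x_2}.
Label its elements g_1 = x_1 + 1, g_2 = x_2.

Reduce p = 6x_1 - 2x_2 + 16 modulo G:
  leading term x_1: subtract (6)·g_1 from 6x_1 - 2x_2 + 16 → -2x_2 + 10
  leading term x_2: subtract (-2)·g_2 from -2x_2 + 10 → 10
  leading term 1: no divisor's leading term divides it; move 10 to the remainder.
  normal form = 10.
The normal form is nonzero, so p ∉ I. Since p minus its normal form lies in I, I + (p) = I + (r) where r = 10; decide whether this ideal is the whole ring.
Here r = 10 is a nonzero constant, hence a unit: 1 ∈ I + (p), the Gröbner basis of I + (p) is {1}, and the enlarged system has no common solution — adjoining p is inconsistent.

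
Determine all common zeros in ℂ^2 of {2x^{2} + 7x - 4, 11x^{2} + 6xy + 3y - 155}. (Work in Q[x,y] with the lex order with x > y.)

Compute a lex Gröbner basis by Buchberger's algorithm.
f_1 = 2x^{2} + 7x - 4, LT = x^{2}.
f_2 = 11x^{2} + 6xy + 3y - 155, LT = x^{2}.

S(f_1,f_2): lcm = x^{2}. S = -\tfrac{6}{11}xy + \tfrac{7}{2}x - \tfrac{3}{11}y + \tfrac{133}{11}.
  leading term xy: no divisor's leading term divides it; move -\tfrac{6}{11}xy to the remainder.
  leading term x: no divisor's leading term divides it; move \tfrac{7}{2}x to the remainder.
  leading term y: no divisor's leading term divides it; move -\tfrac{3}{11}y to the remainder.
  leading term 1: no divisor's leading term divides it; move \tfrac{133}{11} to the remainder.
  remainder -\tfrac{6}{11}xy + \tfrac{7}{2}x - \tfrac{3}{11}y + \tfrac{133}{11} ≠ 0; add h_3 = -\tfrac{6}{11}xy + \tfrac{7}{2}x - \tfrac{3}{11}y + \tfrac{133}{11} to the basis.

S(f_1,h_3): lcm = x^{2}y. S = \tfrac{77}{12}x^{2} + 3xy + \tfrac{133}{6}x - 2y.
  leading term x^{2}: subtract (\tfrac{77}{24})·f_1 from \tfrac{77}{12}x^{2} + 3xy + \tfrac{133}{6}x - 2y → 3xy - \tfrac{7}{24}x - 2y + \tfrac{77}{6}
  leading term xy: subtract (-\tfrac{11}{2})·h_3 from 3xy - \tfrac{7}{24}x - 2y + \tfrac{77}{6} → \tfrac{455}{24}x - \tfrac{7}{2}y + \tfrac{238}{3}
  leading term x: no divisor's leading term divides it; move \tfrac{455}{24}x to the remainder.
  leading term y: no divisor's leading term divides it; move -\tfrac{7}{2}y to the remainder.
  leading term 1: no divisor's leading term divides it; move \tfrac{238}{3} to the remainder.
  remainder \tfrac{455}{24}x - \tfrac{7}{2}y + \tfrac{238}{3} ≠ 0; add h_4 = \tfrac{455}{24}x - \tfrac{7}{2}y + \tfrac{238}{3} to the basis.

S(h_3,h_4): lcm = xy. S = -\tfrac{77}{12}x + \tfrac{12}{65}y^{2} - \tfrac{479}{130}y - \tfrac{133}{6}.
  leading term x: subtract (-\tfrac{22}{65})·h_4 from -\tfrac{77}{12}x + \tfrac{12}{65}y^{2} - \tfrac{479}{130}y - \tfrac{133}{6} → \tfrac{12}{65}y^{2} - \tfrac{633}{130}y + \tfrac{609}{130}
  leading term y^{2}: no divisor's leading term divides it; move \tfrac{12}{65}y^{2} to the remainder.
  leading term y: no divisor's leading term divides it; move -\tfrac{633}{130}y to the remainder.
  leading term 1: no divisor's leading term divides it; move \tfrac{609}{130} to the remainder.
  remainder \tfrac{12}{65}y^{2} - \tfrac{633}{130}y + \tfrac{609}{130} ≠ 0; add h_5 = \tfrac{12}{65}y^{2} - \tfrac{633}{130}y + \tfrac{609}{130} to the basis.

The other S-polynomials (S(f_2,h_3), S(f_1,h_4), S(f_2,h_4), S(f_1,h_5), S(f_2,h_5), S(h_3,h_5), S(h_4,h_5)) all reduce to 0 modulo the current basis, so we have a Gröbner basis.
Inter-reduce: drop elements whose leading term is divisible by another's, tail-reduce, and make monic.
Reduced Gröbner basis: {x - \tfrac{12}{65}y + \tfrac{272}{65}, y^{2} - \tfrac{211}{8}y + \tfrac{203}{8}}.

A lex Gröbner basis eliminates variables successively. Here y^{2} - \tfrac{211}{8}y + \tfrac{203}{8} depends only on y, with roots {1, 203/8}; lifting each root through the earlier basis elements recovers the full solutions.
  y = 1: the earlier basis element becomes x + 4 = 0, giving x = -4 — point (-4, 1).
  y = 203/8: the earlier basis element becomes x - \tfrac{1}{2} = 0, giving x = 1/2 — point (1/2, 203/8).
Check: every point annihilates each of the original generators.
Zero-dimensionality of the ideal guarantees finitely many solutions over ℂ.

{(-4, 1), (1/2, 203/8)}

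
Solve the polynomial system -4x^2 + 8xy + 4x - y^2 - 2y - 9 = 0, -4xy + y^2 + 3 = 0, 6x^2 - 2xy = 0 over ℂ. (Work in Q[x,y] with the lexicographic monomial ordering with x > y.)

{(1, 3)}

Compute a lex Gröbner basis by Buchberger's algorithm.
f_1 = -4x^2 + 8xy + 4x - y^2 - 2y - 9, LT = x^2.
f_2 = -4xy + y^2 + 3, LT = xy.
f_3 = 6x^2 - 2xy, LT = x^2.

S(f_1,f_2): lcm = x^2y. S = -7/4xy^2 - xy + 3/4x + 1/4y^3 + 1/2y^2 + 9/4y.
  leading term xy^2: subtract (7/16y)·f_2 from -7/4xy^2 - xy + 3/4x + 1/4y^3 + 1/2y^2 + 9/4y → -xy + 3/4x - 3/16y^3 + 1/2y^2 + 15/16y
  leading term xy: subtract (1/4)·f_2 from -xy + 3/4x - 3/16y^3 + 1/2y^2 + 15/16y → 3/4x - 3/16y^3 + 1/4y^2 + 15/16y - 3/4
  leading term x: no divisor's leading term divides it; move 3/4x to the remainder.
  leading term y^3: no divisor's leading term divides it; move -3/16y^3 to the remainder.
  leading term y^2: no divisor's leading term divides it; move 1/4y^2 to the remainder.
  leading term y: no divisor's leading term divides it; move 15/16y to the remainder.
  leading term 1: no divisor's leading term divides it; move -3/4 to the remainder.
  remainder 3/4x - 3/16y^3 + 1/4y^2 + 15/16y - 3/4 ≠ 0; add h_4 = 3/4x - 3/16y^3 + 1/4y^2 + 15/16y - 3/4 to the basis.

S(f_1,f_3): lcm = x^2. S = -5/3xy - x + 1/4y^2 + 1/2y + 9/4.
  leading term xy: subtract (5/12)·f_2 from -5/3xy - x + 1/4y^2 + 1/2y + 9/4 → -x - 1/6y^2 + 1/2y + 1
  leading term x: subtract (-4/3)·h_4 from -x - 1/6y^2 + 1/2y + 1 → -1/4y^3 + 1/6y^2 + 7/4y
  leading term y^3: no divisor's leading term divides it; move -1/4y^3 to the remainder.
  leading term y^2: no divisor's leading term divides it; move 1/6y^2 to the remainder.
  leading term y: no divisor's leading term divides it; move 7/4y to the remainder.
  remainder -1/4y^3 + 1/6y^2 + 7/4y ≠ 0; add h_5 = -1/4y^3 + 1/6y^2 + 7/4y to the basis.

S(f_2,f_3): lcm = x^2y. S = 1/12xy^2 - 3/4x.
  leading term xy^2: subtract (-1/48y)·f_2 from 1/12xy^2 - 3/4x → -3/4x + 1/48y^3 + 1/16y
  leading term x: subtract (-1)·h_4 from -3/4x + 1/48y^3 + 1/16y → -1/6y^3 + 1/4y^2 + y - 3/4
  leading term y^3: subtract (2/3)·h_5 from -1/6y^3 + 1/4y^2 + y - 3/4 → 5/36y^2 - 1/6y - 3/4
  leading term y^2: no divisor's leading term divides it; move 5/36y^2 to the remainder.
  leading term y: no divisor's leading term divides it; move -1/6y to the remainder.
  leading term 1: no divisor's leading term divides it; move -3/4 to the remainder.
  remainder 5/36y^2 - 1/6y - 3/4 ≠ 0; add h_6 = 5/36y^2 - 1/6y - 3/4 to the basis.

S(f_2,h_5): lcm = xy^3. S = 2/3xy^2 + 7xy - 1/4y^4 - 3/4y^2.
  leading term xy^2: subtract (-1/6y)·f_2 from 2/3xy^2 + 7xy - 1/4y^4 - 3/4y^2 → 7xy - 1/4y^4 + 1/6y^3 - 3/4y^2 + 1/2y
  leading term xy: subtract (-7/4)·f_2 from 7xy - 1/4y^4 + 1/6y^3 - 3/4y^2 + 1/2y → -1/4y^4 + 1/6y^3 + y^2 + 1/2y + 21/4
  leading term y^4: subtract (y)·h_5 from -1/4y^4 + 1/6y^3 + y^2 + 1/2y + 21/4 → -3/4y^2 + 1/2y + 21/4
  leading term y^2: subtract (-27/5)·h_6 from -3/4y^2 + 1/2y + 21/4 → -2/5y + 6/5
  leading term y: no divisor's leading term divides it; move -2/5y to the remainder.
  leading term 1: no divisor's leading term divides it; move 6/5 to the remainder.
  remainder -2/5y + 6/5 ≠ 0; add h_7 = -2/5y + 6/5 to the basis.

The other S-polynomials (S(f_1,h_4), S(f_2,h_4), S(f_3,h_4), S(f_1,h_5), S(f_3,h_5), S(h_4,h_5), S(f_1,h_6), S(f_2,h_6), S(f_3,h_6), S(h_4,h_6), S(h_5,h_6), S(f_1,h_7), S(f_2,h_7), S(f_3,h_7), S(h_4,h_7), S(h_5,h_7), S(h_6,h_7)) all reduce to 0 modulo the current basis, so we have a Gröbner basis.
Inter-reduce: drop elements whose leading term is divisible by another's, tail-reduce, and make monic.
Reduced Gröbner basis: {x - 1, y - 3}.

The lex basis is triangular: the last element involves only y. Solving y - 3 = 0 gives y ∈ {3}; substituting each value into the earlier elements determines the remaining variables.
  y = 3: the earlier basis element becomes x - 1 = 0, giving x = 1 — point (1, 3).
Each listed point satisfies every original equation (direct substitution).
Zero-dimensionality of the ideal guarantees finitely many solutions over ℂ.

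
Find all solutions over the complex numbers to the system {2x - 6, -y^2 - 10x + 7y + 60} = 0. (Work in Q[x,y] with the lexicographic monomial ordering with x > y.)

Compute a lex Gröbner basis by Buchberger's algorithm.
f_1 = 2x - 6, LT = x.
f_2 = -10x - y^2 + 7y + 60, LT = x.

S(f_1,f_2): lcm = x. S = -1/10y^2 + 7/10y + 3.
  reduce S modulo (f_1, f_2):
  remainder -1/10y^2 + 7/10y + 3 ≠ 0; add h_3 = -1/10y^2 + 7/10y + 3 to the basis.

The other S-polynomials (S(f_1,h_3), S(f_2,h_3)) all reduce to 0 modulo the current basis, so we have a Gröbner basis.
Inter-reduce: drop elements whose leading term is divisible by another's, tail-reduce, and make monic.
Reduced Gröbner basis: {x - 3, y^2 - 7y - 30}.

A lex Gröbner basis eliminates variables successively. Here y^2 - 7y - 30 depends only on y, with roots {-3, 10}; lifting each root through the earlier basis elements recovers the full solutions.
  y = -3: the earlier basis element becomes x - 3 = 0, giving x = 3 — point (3, -3).
  y = 10: the earlier basis element becomes x - 3 = 0, giving x = 3 — point (3, 10).
A lex Gröbner basis triangularizes the system, enabling back-substitution.

{(3, -3), (3, 10)}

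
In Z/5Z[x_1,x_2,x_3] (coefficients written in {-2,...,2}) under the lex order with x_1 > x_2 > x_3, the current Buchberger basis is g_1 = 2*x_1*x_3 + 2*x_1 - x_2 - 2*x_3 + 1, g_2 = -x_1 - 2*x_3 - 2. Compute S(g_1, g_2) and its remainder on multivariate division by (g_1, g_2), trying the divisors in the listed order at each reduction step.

lcm(LM(g_1), LM(g_2)) = x_1*x_3.
S = (lcm/LT(g_1))·g_1 − (lcm/LT(g_2))·g_2 = x_1 + 2*x_2 - 2*x_3**2 + 2*x_3 - 2.
Reduce S modulo (g_1, g_2) in that order:
  leading term x_1: subtract (-1)·g_2 from x_1 + 2*x_2 - 2*x_3**2 + 2*x_3 - 2 → 2*x_2 - 2*x_3**2 + 1
  leading term x_2: no divisor's leading term divides it; move 2*x_2 to the remainder.
  leading term x_3**2: no divisor's leading term divides it; move -2*x_3**2 to the remainder.
  leading term 1: no divisor's leading term divides it; move 1 to the remainder.
The remainder 2*x_2 - 2*x_3**2 + 1 is nonzero, so it would be added as the next basis element.

S(g_1, g_2) = x_1 + 2*x_2 - 2*x_3**2 + 2*x_3 - 2; remainder on division = 2*x_2 - 2*x_3**2 + 1.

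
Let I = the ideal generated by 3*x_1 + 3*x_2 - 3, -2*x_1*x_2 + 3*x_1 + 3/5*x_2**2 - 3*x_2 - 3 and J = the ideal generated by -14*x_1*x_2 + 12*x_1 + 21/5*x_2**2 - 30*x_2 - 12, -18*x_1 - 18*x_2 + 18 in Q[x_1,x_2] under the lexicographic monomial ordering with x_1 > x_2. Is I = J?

Yes, the ideals are equal.

Since reduced Gröbner bases are canonical representatives of ideals under a given ordering, it suffices to compute and compare them.
Buchberger on the first generating set:
f_1 = 3*x_1 + 3*x_2 - 3, LT = x_1.
f_2 = -2*x_1*x_2 + 3*x_1 + 3/5*x_2**2 - 3*x_2 - 3, LT = x_1*x_2.

S(f_1,f_2): lcm = x_1*x_2. S = 3/2*x_1 + 13/10*x_2**2 - 5/2*x_2 - 3/2.
  leading term x_1: subtract (1/2)·f_1 from 3/2*x_1 + 13/10*x_2**2 - 5/2*x_2 - 3/2 → 13/10*x_2**2 - 4*x_2
  leading term x_2**2: no divisor's leading term divides it; move 13/10*x_2**2 to the remainder.
  leading term x_2: no divisor's leading term divides it; move -4*x_2 to the remainder.
  remainder 13/10*x_2**2 - 4*x_2 ≠ 0; add g_3 = 13/10*x_2**2 - 4*x_2 to the basis.

The other S-polynomials (S(f_1,g_3), S(f_2,g_3)) all reduce to 0 modulo the current basis, so we have a Gröbner basis.
Inter-reduce: drop elements whose leading term is divisible by another's, tail-reduce, and make monic.
Reduced Gröbner basis: {x_1 + x_2 - 1, x_2**2 - 40/13*x_2}.

Buchberger on the second generating set:
h_1 = -14*x_1*x_2 + 12*x_1 + 21/5*x_2**2 - 30*x_2 - 12, LT = x_1*x_2.
h_2 = -18*x_1 - 18*x_2 + 18, LT = x_1.

S(h_1,h_2): lcm = x_1*x_2. S = -6/7*x_1 - 13/10*x_2**2 + 22/7*x_2 + 6/7.
  leading term x_1: subtract (1/21)·h_2 from -6/7*x_1 - 13/10*x_2**2 + 22/7*x_2 + 6/7 → -13/10*x_2**2 + 4*x_2
  leading term x_2**2: no divisor's leading term divides it; move -13/10*x_2**2 to the remainder.
  leading term x_2: no divisor's leading term divides it; move 4*x_2 to the remainder.
  remainder -13/10*x_2**2 + 4*x_2 ≠ 0; add k_3 = -13/10*x_2**2 + 4*x_2 to the basis.

The other S-polynomials (S(h_1,k_3), S(h_2,k_3)) all reduce to 0 modulo the current basis, so we have a Gröbner basis.
Inter-reduce: drop elements whose leading term is divisible by another's, tail-reduce, and make monic.
Reduced Gröbner basis: {x_1 + x_2 - 1, x_2**2 - 40/13*x_2}.

These coincide, so the ideals are equal.
The choice of monomial ordering does not affect the verdict — as long as both bases are computed under the same ordering, their equality decides ideal equality.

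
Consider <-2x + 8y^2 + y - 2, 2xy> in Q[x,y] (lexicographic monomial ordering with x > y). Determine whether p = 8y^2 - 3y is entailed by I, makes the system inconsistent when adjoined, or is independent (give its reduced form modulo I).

First compute the reduced Gröbner basis of I by Buchberger's algorithm.
f_1 = -2x + 8y^2 + y - 2, LT = x.
f_2 = 2xy, LT = xy.

S(f_1,f_2): lcm = xy. S = -4y^3 - 1/2y^2 + y.
  leading term y^3: no divisor's leading term divides it; move -4y^3 to the remainder.
  leading term y^2: no divisor's leading term divides it; move -1/2y^2 to the remainder.
  leading term y: no divisor's leading term divides it; move y to the remainder.
  remainder -4y^3 - 1/2y^2 + y ≠ 0; add h_3 = -4y^3 - 1/2y^2 + y to the basis.

S(f_1,h_3): leading monomials are coprime, so the S-polynomial reduces to 0 (Buchberger's first criterion).
S(f_2,h_3): lcm = xy^3. S = -1/8xy^2 + 1/4xy.
  leading term xy^2: subtract (1/16y^2)·f_1 from -1/8xy^2 + 1/4xy → 1/4xy - 1/2y^4 - 1/16y^3 + 1/8y^2
  leading term xy: subtract (-1/8y)·f_1 from 1/4xy - 1/2y^4 - 1/16y^3 + 1/8y^2 → -1/2y^4 + 15/16y^3 + 1/4y^2 - 1/4y
  leading term y^4: subtract (1/8y)·h_3 from -1/2y^4 + 15/16y^3 + 1/4y^2 - 1/4y → y^3 + 1/8y^2 - 1/4y
  leading term y^3: subtract (-1/4)·h_3 from y^3 + 1/8y^2 - 1/4y → 0
  remainder 0.

Every S-polynomial of the final basis reduces to 0, so we have a Gröbner basis.
Inter-reduce: drop elements whose leading term is divisible by another's, tail-reduce, and make monic.
Reduced Gröbner basis: {x - 4y^2 - 1/2y + 1, y^3 + 1/8y^2 - 1/4y}.
Label its elements g_1 = x - 4y^2 - 1/2y + 1, g_2 = y^3 + 1/8y^2 - 1/4y.

Reduce p = 8y^2 - 3y modulo G:
  leading term y^2: no divisor's leading term divides it; move 8y^2 to the remainder.
  leading term y: no divisor's leading term divides it; move -3y to the remainder.
  normal form = 8y^2 - 3y.
The normal form is nonzero, so p ∉ I. Since p minus its normal form lies in I, I + (p) = I + (r) where r = 8y^2 - 3y; decide whether this ideal is the whole ring.
Run Buchberger on G together with r (pairs among the g_i already reduce to 0 since G is a Gröbner basis):
g_1 = x - 4y^2 - 1/2y + 1, LT = x.
g_2 = y^3 + 1/8y^2 - 1/4y, LT = y^3.
r = 8y^2 - 3y, LT = y^2.

S(g_1,g_2): leading monomials are coprime, so the S-polynomial reduces to 0 (Buchberger's first criterion).
S(g_1,r): leading monomials are coprime, so the S-polynomial reduces to 0 (Buchberger's first criterion).
S(g_2,r): lcm = y^3. S = 1/2y^2 - 1/4y.
  leading term y^2: subtract (1/16)·r from 1/2y^2 - 1/4y → -1/16y
  leading term y: no divisor's leading term divides it; move -1/16y to the remainder.
  remainder -1/16y ≠ 0; add m_4 = -1/16y to the basis.

S(g_1,m_4): leading monomials are coprime, so the S-polynomial reduces to 0 (Buchberger's first criterion).
S(g_2,m_4): lcm = y^3. S = 1/8y^2 - 1/4y.
  leading term y^2: subtract (1/64)·r from 1/8y^2 - 1/4y → -13/64y
  leading term y: subtract (13/4)·m_4 from -13/64y → 0
  remainder 0.

S(r,m_4): lcm = y^2. S = -3/8y.
  leading term y: subtract (6)·m_4 from -3/8y → 0
  remainder 0.

Every S-polynomial of the final basis reduces to 0, so we have a Gröbner basis.
Inter-reduce: drop elements whose leading term is divisible by another's, tail-reduce, and make monic.
Reduced Gröbner basis: {x + 1, y}.
The reduced Gröbner basis of I + (p) is {x + 1, y} ≠ {1}, a proper ideal, so the enlarged system stays consistent: p is independent of I, with normal form 8y^2 - 3y.

Ideal membership is decidable via reduction modulo a Gröbner basis.

8y^2 - 3y is independent of I; its normal form modulo I is 8y^2 - 3y.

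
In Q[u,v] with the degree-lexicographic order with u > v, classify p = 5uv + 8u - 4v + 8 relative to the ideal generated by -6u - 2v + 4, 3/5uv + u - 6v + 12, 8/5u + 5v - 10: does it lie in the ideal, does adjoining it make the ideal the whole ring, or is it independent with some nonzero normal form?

First compute the reduced Gröbner basis of I by Buchberger's algorithm.
f_1 = -6u - 2v + 4, LT = u.
f_2 = 3/5uv + u - 6v + 12, LT = uv.
f_3 = 8/5u + 5v - 10, LT = u.

S(f_1,f_2): lcm = uv. S = 1/3v^2 - 5/3u + 28/3v - 20.
  leading term v^2: no divisor's leading term divides it; move 1/3v^2 to the remainder.
  leading term u: subtract (5/18)·f_1 from -5/3u + 28/3v - 20 → 89/9v - 190/9
  leading term v: no divisor's leading term divides it; move 89/9v to the remainder.
  leading term 1: no divisor's leading term divides it; move -190/9 to the remainder.
  remainder 1/3v^2 + 89/9v - 190/9 ≠ 0; add h_4 = 1/3v^2 + 89/9v - 190/9 to the basis.

S(f_1,f_3): lcm = u. S = -67/24v + 67/12.
  leading term v: no divisor's leading term divides it; move -67/24v to the remainder.
  leading term 1: no divisor's leading term divides it; move 67/12 to the remainder.
  remainder -67/24v + 67/12 ≠ 0; add h_5 = -67/24v + 67/12 to the basis.

The other S-polynomials (S(f_2,f_3), S(f_1,h_4), S(f_2,h_4), S(f_3,h_4), S(f_1,h_5), S(f_2,h_5), S(f_3,h_5), S(h_4,h_5)) all reduce to 0 modulo the current basis, so we have a Gröbner basis.
Inter-reduce: drop elements whose leading term is divisible by another's, tail-reduce, and make monic.
Reduced Gröbner basis: {u, v - 2}.
Label its elements g_1 = u, g_2 = v - 2.

Reduce p = 5uv + 8u - 4v + 8 modulo G:
  leading term uv: subtract (5v)·g_1 from 5uv + 8u - 4v + 8 → 8u - 4v + 8
  leading term u: subtract (8)·g_1 from 8u - 4v + 8 → -4v + 8
  leading term v: subtract (-4)·g_2 from -4v + 8 → 0
  normal form = 0.
Since the normal form is 0, p ∈ I.

5uv + 8u - 4v + 8 lies in I (it reduces to 0).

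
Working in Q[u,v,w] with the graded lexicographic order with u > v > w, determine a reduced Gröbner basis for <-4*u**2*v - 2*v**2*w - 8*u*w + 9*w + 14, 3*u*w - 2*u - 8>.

G = {v**2*w**2 - 2/3*v**2*w + 16/3*u*v - 9/2*w**2 + 20/3*w + 14/3, u**2*v + 1/2*v**2*w + 4/3*u - 9/4*w + 11/6, u*w - 2/3*u - 8/3}

The reduced Gröbner basis is the canonical form of the ideal for this ordering.

f_1 = -4*u**2*v - 2*v**2*w - 8*u*w + 9*w + 14, LT = u**2*v.
f_2 = 3*u*w - 2*u - 8, LT = u*w.

S(f_1,f_2): lcm = u**2*v*w. S = 1/2*v**2*w**2 + 2/3*u**2*v + 2*u*w**2 + 8/3*u*v - 9/4*w**2 - 7/2*w.
  leading term v**2*w**2: no divisor's leading term divides it; move 1/2*v**2*w**2 to the remainder.
  leading term u**2*v: subtract (-1/6)·f_1 from 2/3*u**2*v + 2*u*w**2 + 8/3*u*v - 9/4*w**2 - 7/2*w → 2*u*w**2 - 1/3*v**2*w + 8/3*u*v - 4/3*u*w - 9/4*w**2 - 2*w + 7/3
  leading term u*w**2: subtract (2/3*w)·f_2 from 2*u*w**2 - 1/3*v**2*w + 8/3*u*v - 4/3*u*w - 9/4*w**2 - 2*w + 7/3 → -1/3*v**2*w + 8/3*u*v - 9/4*w**2 + 10/3*w + 7/3
  leading term v**2*w: no divisor's leading term divides it; move -1/3*v**2*w to the remainder.
  leading term u*v: no divisor's leading term divides it; move 8/3*u*v to the remainder.
  leading term w**2: no divisor's leading term divides it; move -9/4*w**2 to the remainder.
  leading term w: no divisor's leading term divides it; move 10/3*w to the remainder.
  leading term 1: no divisor's leading term divides it; move 7/3 to the remainder.
  remainder 1/2*v**2*w**2 - 1/3*v**2*w + 8/3*u*v - 9/4*w**2 + 10/3*w + 7/3 ≠ 0; add g_3 = 1/2*v**2*w**2 - 1/3*v**2*w + 8/3*u*v - 9/4*w**2 + 10/3*w + 7/3 to the basis.

The other S-polynomials (S(f_1,g_3), S(f_2,g_3)) all reduce to 0 modulo the current basis, so we have a Gröbner basis.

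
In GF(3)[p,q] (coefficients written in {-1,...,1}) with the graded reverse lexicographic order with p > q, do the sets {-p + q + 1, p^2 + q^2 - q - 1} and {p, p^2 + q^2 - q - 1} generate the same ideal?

Equality of ideals is decidable: compute both reduced Gröbner bases (unique for the ordering) and check whether they agree.
Buchberger on the first generating set:
f_1 = -p + q + 1, LT = p.
f_2 = p^2 + q^2 - q - 1, LT = p^2.

S(f_1,f_2): lcm = p^2. S = -pq - q^2 - p + q + 1.
  leading term pq: subtract (q)·f_1 from -pq - q^2 - p + q + 1 → q^2 - p + 1
  leading term q^2: no divisor's leading term divides it; move q^2 to the remainder.
  leading term p: subtract (1)·f_1 from -p + 1 → -q
  leading term q: no divisor's leading term divides it; move -q to the remainder.
  remainder q^2 - q ≠ 0; add g_3 = q^2 - q to the basis.

S(f_1,g_3): leading monomials are coprime, so the S-polynomial reduces to 0 (Buchberger's first criterion).
S(f_2,g_3): leading monomials are coprime, so the S-polynomial reduces to 0 (Buchberger's first criterion).
Every S-polynomial of the final basis reduces to 0, so we have a Gröbner basis.
Inter-reduce: drop elements whose leading term is divisible by another's, tail-reduce, and make monic.
Reduced Gröbner basis: {q^2 - q, p - q - 1}.

Buchberger on the second generating set:
h_1 = p, LT = p.
h_2 = p^2 + q^2 - q - 1, LT = p^2.

S(h_1,h_2): lcm = p^2. S = -q^2 + q + 1.
  leading term q^2: no divisor's leading term divides it; move -q^2 to the remainder.
  leading term q: no divisor's leading term divides it; move q to the remainder.
  leading term 1: no divisor's leading term divides it; move 1 to the remainder.
  remainder -q^2 + q + 1 ≠ 0; add k_3 = -q^2 + q + 1 to the basis.

S(h_1,k_3): leading monomials are coprime, so the S-polynomial reduces to 0 (Buchberger's first criterion).
S(h_2,k_3): leading monomials are coprime, so the S-polynomial reduces to 0 (Buchberger's first criterion).
Every S-polynomial of the final basis reduces to 0, so we have a Gröbner basis.
Inter-reduce: drop elements whose leading term is divisible by another's, tail-reduce, and make monic.
Reduced Gröbner basis: {q^2 - q - 1, p}.

These differ, so the ideals are not equal.

No, the ideals differ.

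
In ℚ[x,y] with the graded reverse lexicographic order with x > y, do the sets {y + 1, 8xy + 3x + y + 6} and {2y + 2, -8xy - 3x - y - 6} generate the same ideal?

Yes, the ideals are equal.

Since reduced Gröbner bases are canonical representatives of ideals under a given ordering, it suffices to compute and compare them.
Buchberger on the first generating set:
f_1 = y + 1, LT = y.
f_2 = 8xy + 3x + y + 6, LT = xy.

S(f_1,f_2): lcm = xy. S = ⅝x - ⅛y - ¾.
  leading term x: no divisor's leading term divides it; move ⅝x to the remainder.
  leading term y: subtract (-⅛)·f_1 from -⅛y - ¾ → -⅝
  leading term 1: no divisor's leading term divides it; move -⅝ to the remainder.
  remainder ⅝x - ⅝ ≠ 0; add g_3 = ⅝x - ⅝ to the basis.

The other S-polynomials (S(f_1,g_3), S(f_2,g_3)) all reduce to 0 modulo the current basis, so we have a Gröbner basis.
Inter-reduce: drop elements whose leading term is divisible by another's, tail-reduce, and make monic.
Reduced Gröbner basis: {x - 1, y + 1}.

Buchberger on the second generating set:
h_1 = 2y + 2, LT = y.
h_2 = -8xy - 3x - y - 6, LT = xy.

S(h_1,h_2): lcm = xy. S = ⅝x - ⅛y - ¾.
  leading term x: no divisor's leading term divides it; move ⅝x to the remainder.
  leading term y: subtract (-1/16)·h_1 from -⅛y - ¾ → -⅝
  leading term 1: no divisor's leading term divides it; move -⅝ to the remainder.
  remainder ⅝x - ⅝ ≠ 0; add k_3 = ⅝x - ⅝ to the basis.

The other S-polynomials (S(h_1,k_3), S(h_2,k_3)) all reduce to 0 modulo the current basis, so we have a Gröbner basis.
Inter-reduce: drop elements whose leading term is divisible by another's, tail-reduce, and make monic.
Reduced Gröbner basis: {x - 1, y + 1}.

Same reduced basis, so the two generating sets span the same ideal.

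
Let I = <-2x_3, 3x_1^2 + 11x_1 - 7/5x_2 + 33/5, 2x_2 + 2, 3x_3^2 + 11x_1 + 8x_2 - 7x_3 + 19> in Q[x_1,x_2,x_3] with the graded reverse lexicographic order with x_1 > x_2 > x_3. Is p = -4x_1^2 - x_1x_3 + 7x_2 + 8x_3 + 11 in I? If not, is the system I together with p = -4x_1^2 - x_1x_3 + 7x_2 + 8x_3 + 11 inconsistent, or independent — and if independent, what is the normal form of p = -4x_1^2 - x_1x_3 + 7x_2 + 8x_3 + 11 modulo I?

First compute the reduced Gröbner basis of I by Buchberger's algorithm.
f_1 = -2x_3, LT = x_3.
f_2 = 3x_1^2 + 11x_1 - 7/5x_2 + 33/5, LT = x_1^2.
f_3 = 2x_2 + 2, LT = x_2.
f_4 = 3x_3^2 + 11x_1 + 8x_2 - 7x_3 + 19, LT = x_3^2.

S(f_1,f_4): lcm = x_3^2. S = -11/3x_1 - 8/3x_2 + 7/3x_3 - 19/3.
  leading term x_1: no divisor's leading term divides it; move -11/3x_1 to the remainder.
  leading term x_2: subtract (-4/3)·f_3 from -8/3x_2 + 7/3x_3 - 19/3 → 7/3x_3 - 11/3
  leading term x_3: subtract (-7/6)·f_1 from 7/3x_3 - 11/3 → -11/3
  leading term 1: no divisor's leading term divides it; move -11/3 to the remainder.
  remainder -11/3x_1 - 11/3 ≠ 0; add h_5 = -11/3x_1 - 11/3 to the basis.

The other S-polynomials (S(f_1,f_2), S(f_1,f_3), S(f_2,f_3), S(f_2,f_4), S(f_3,f_4), S(f_1,h_5), S(f_2,h_5), S(f_3,h_5), S(f_4,h_5)) all reduce to 0 modulo the current basis, so we have a Gröbner basis.
Inter-reduce: drop elements whose leading term is divisible by another's, tail-reduce, and make monic.
Reduced Gröbner basis: {x_1 + 1, x_2 + 1, x_3}.
Label its elements g_1 = x_1 + 1, g_2 = x_2 + 1, g_3 = x_3.

Reduce p = -4x_1^2 - x_1x_3 + 7x_2 + 8x_3 + 11 modulo G:
  leading term x_1^2: subtract (-4x_1)·g_1 from -4x_1^2 - x_1x_3 + 7x_2 + 8x_3 + 11 → -x_1x_3 + 4x_1 + 7x_2 + 8x_3 + 11
  leading term x_1x_3: subtract (-x_3)·g_1 from -x_1x_3 + 4x_1 + 7x_2 + 8x_3 + 11 → 4x_1 + 7x_2 + 9x_3 + 11
  leading term x_1: subtract (4)·g_1 from 4x_1 + 7x_2 + 9x_3 + 11 → 7x_2 + 9x_3 + 7
  leading term x_2: subtract (7)·g_2 from 7x_2 + 9x_3 + 7 → 9x_3
  leading term x_3: subtract (9)·g_3 from 9x_3 → 0
  normal form = 0.
Since the normal form is 0, p ∈ I.

-4x_1^2 - x_1x_3 + 7x_2 + 8x_3 + 11 lies in I (it reduces to 0).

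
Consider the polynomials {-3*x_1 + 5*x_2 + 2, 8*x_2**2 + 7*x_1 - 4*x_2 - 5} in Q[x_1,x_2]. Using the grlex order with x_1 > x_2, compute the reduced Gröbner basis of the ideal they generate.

f_1 = -3*x_1 + 5*x_2 + 2, LT = x_1.
f_2 = 8*x_2**2 + 7*x_1 - 4*x_2 - 5, LT = x_2**2.

The S-polynomials (S(f_1,f_2)) all reduce to 0 modulo the current basis, so we have a Gröbner basis.

G = {x_2**2 + 23/24*x_2 - 1/24, x_1 - 5/3*x_2 - 2/3}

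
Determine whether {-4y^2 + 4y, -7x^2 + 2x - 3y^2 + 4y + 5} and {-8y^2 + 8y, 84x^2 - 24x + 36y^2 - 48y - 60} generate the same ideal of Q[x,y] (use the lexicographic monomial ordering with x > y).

Since reduced Gröbner bases are canonical representatives of ideals under a given ordering, it suffices to compute and compare them.
Buchberger on the first generating set:
f_1 = -4y^2 + 4y, LT = y^2.
f_2 = -7x^2 + 2x - 3y^2 + 4y + 5, LT = x^2.

The S-polynomials (S(f_1,f_2)) all reduce to 0 modulo the current basis, so we have a Gröbner basis.
Inter-reduce: drop elements whose leading term is divisible by another's, tail-reduce, and make monic.
Reduced Gröbner basis: {x^2 - 2/7x - 1/7y - 5/7, y^2 - y}.

Buchberger on the second generating set:
h_1 = -8y^2 + 8y, LT = y^2.
h_2 = 84x^2 - 24x + 36y^2 - 48y - 60, LT = x^2.

The S-polynomials (S(h_1,h_2)) all reduce to 0 modulo the current basis, so we have a Gröbner basis.
Inter-reduce: drop elements whose leading term is divisible by another's, tail-reduce, and make monic.
Reduced Gröbner basis: {x^2 - 2/7x - 1/7y - 5/7, y^2 - y}.

The two bases agree; hence the ideals are identical.

Yes, the ideals are equal.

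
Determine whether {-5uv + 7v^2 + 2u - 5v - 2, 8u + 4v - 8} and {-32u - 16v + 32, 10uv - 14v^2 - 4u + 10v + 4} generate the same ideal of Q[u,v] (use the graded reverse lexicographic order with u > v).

Yes, the ideals are equal.

Two ideals are equal iff their reduced Gröbner bases coincide (the reduced basis is unique for a fixed ordering).
Buchberger on the first generating set:
f_1 = -5uv + 7v^2 + 2u - 5v - 2, LT = uv.
f_2 = 8u + 4v - 8, LT = u.

S(f_1,f_2): lcm = uv. S = -19/10v^2 - 2/5u + 2v + 2/5.
  reduce S modulo (f_1, f_2):
  remainder -19/10v^2 + 11/5v ≠ 0; add g_3 = -19/10v^2 + 11/5v to the basis.

The other S-polynomials (S(f_1,g_3), S(f_2,g_3)) all reduce to 0 modulo the current basis, so we have a Gröbner basis.
Inter-reduce: drop elements whose leading term is divisible by another's, tail-reduce, and make monic.
Reduced Gröbner basis: {v^2 - 22/19v, u + 1/2v - 1}.

Buchberger on the second generating set:
h_1 = -32u - 16v + 32, LT = u.
h_2 = 10uv - 14v^2 - 4u + 10v + 4, LT = uv.

S(h_1,h_2): lcm = uv. S = 19/10v^2 + 2/5u - 2v - 2/5.
  reduce S modulo (h_1, h_2):
  remainder 19/10v^2 - 11/5v ≠ 0; add k_3 = 19/10v^2 - 11/5v to the basis.

The other S-polynomials (S(h_1,k_3), S(h_2,k_3)) all reduce to 0 modulo the current basis, so we have a Gröbner basis.
Inter-reduce: drop elements whose leading term is divisible by another's, tail-reduce, and make monic.
Reduced Gröbner basis: {v^2 - 22/19v, u + 1/2v - 1}.

Same reduced basis, so the two generating sets span the same ideal.
The same test decides containment: I ⊆ J iff every generator of I reduces to 0 modulo a Gröbner basis of J.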